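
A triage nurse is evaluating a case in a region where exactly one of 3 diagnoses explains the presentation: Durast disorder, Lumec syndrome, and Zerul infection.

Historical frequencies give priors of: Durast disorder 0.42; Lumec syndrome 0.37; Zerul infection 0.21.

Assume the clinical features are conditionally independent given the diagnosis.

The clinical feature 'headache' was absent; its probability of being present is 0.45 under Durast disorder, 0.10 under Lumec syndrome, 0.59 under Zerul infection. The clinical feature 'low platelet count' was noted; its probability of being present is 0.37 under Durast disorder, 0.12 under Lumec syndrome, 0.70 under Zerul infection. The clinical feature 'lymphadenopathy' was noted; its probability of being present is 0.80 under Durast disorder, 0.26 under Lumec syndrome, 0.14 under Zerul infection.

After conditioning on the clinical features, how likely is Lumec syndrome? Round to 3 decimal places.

0.119

For each hypothesis, the unnormalized posterior weight is prior × product of the clinical feature likelihoods (using 1 − P(present | H) for each absent clinical feature):
  Durast disorder: 0.42 × (1 − 0.45) × 0.37 × 0.80 = 0.068376
  Lumec syndrome: 0.37 × (1 − 0.10) × 0.12 × 0.26 = 0.01039
  Zerul infection: 0.21 × (1 − 0.59) × 0.70 × 0.14 = 0.0084378
Marginal likelihood of the evidence = 0.087203.
P(Lumec syndrome | evidence) = 0.01039 / 0.087203 ≈ 0.119.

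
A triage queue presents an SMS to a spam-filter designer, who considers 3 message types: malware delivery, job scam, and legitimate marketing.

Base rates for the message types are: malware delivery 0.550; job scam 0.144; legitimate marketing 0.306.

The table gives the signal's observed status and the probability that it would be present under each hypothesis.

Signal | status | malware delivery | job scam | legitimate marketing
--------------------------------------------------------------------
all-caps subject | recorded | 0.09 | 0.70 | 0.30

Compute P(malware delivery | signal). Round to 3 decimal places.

By Bayes' rule, the unnormalized weight for each hypothesis is prior × likelihood:
  malware delivery: 0.550 × 0.09 = 0.0495
  job scam: 0.144 × 0.70 = 0.1008
  legitimate marketing: 0.306 × 0.30 = 0.0918
Normalizing constant Z = 0.0495 + 0.1008 + 0.0918 = 0.2421.
P(malware delivery | evidence) = 0.0495 / 0.2421 ≈ 0.204.

0.204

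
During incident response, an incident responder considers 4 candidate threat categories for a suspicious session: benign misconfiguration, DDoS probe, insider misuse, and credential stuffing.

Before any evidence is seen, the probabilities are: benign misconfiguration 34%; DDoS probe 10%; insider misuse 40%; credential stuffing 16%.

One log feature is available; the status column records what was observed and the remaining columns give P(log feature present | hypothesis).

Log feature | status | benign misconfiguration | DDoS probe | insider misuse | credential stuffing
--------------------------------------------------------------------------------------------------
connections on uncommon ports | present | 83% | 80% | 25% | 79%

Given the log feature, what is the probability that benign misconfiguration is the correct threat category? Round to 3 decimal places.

For each hypothesis, the unnormalized posterior weight is prior × likelihood:
  benign misconfiguration: 0.34 × 0.83 = 0.2822
  DDoS probe: 0.10 × 0.80 = 0.08
  insider misuse: 0.40 × 0.25 = 0.1
  credential stuffing: 0.16 × 0.79 = 0.1264
Marginal likelihood of the evidence = 0.5886.
P(benign misconfiguration | evidence) = 0.2822 / 0.5886 ≈ 0.479.

0.479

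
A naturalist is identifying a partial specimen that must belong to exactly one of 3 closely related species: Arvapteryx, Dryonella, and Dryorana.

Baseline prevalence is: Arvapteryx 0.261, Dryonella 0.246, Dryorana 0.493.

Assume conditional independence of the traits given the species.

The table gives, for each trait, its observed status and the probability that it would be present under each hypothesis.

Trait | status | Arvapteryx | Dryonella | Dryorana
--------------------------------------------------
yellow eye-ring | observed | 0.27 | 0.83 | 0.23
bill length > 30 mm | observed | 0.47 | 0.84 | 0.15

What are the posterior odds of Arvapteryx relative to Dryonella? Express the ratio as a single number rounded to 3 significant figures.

Posterior odds equal prior odds times the likelihood ratio; only the two competing hypotheses matter.
  Arvapteryx: 0.261 × 0.27 × 0.47 = 0.033121
  Dryonella: 0.246 × 0.83 × 0.84 = 0.17151
Odds(Arvapteryx : Dryonella) = 0.033121 / 0.17151 ≈ 0.193.

0.193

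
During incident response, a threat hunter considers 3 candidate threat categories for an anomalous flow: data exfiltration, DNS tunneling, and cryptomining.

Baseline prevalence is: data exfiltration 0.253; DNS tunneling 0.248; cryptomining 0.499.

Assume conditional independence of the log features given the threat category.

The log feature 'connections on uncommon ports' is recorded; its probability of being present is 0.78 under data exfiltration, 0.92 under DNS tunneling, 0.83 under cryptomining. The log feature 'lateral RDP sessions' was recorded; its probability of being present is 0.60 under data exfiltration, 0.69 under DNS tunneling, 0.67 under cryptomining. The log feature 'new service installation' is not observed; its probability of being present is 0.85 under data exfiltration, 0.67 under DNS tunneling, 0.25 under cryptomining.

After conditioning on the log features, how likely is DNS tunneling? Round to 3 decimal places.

For each hypothesis, the unnormalized posterior weight is prior × product of the log feature likelihoods (using 1 − P(present | H) for each absent log feature):
  data exfiltration: 0.253 × 0.78 × 0.60 × (1 − 0.85) = 0.017761
  DNS tunneling: 0.248 × 0.92 × 0.69 × (1 − 0.67) = 0.051952
  cryptomining: 0.499 × 0.83 × 0.67 × (1 − 0.25) = 0.20812
Marginal likelihood of the evidence = 0.27783.
P(DNS tunneling | evidence) = 0.051952 / 0.27783 ≈ 0.187.

0.187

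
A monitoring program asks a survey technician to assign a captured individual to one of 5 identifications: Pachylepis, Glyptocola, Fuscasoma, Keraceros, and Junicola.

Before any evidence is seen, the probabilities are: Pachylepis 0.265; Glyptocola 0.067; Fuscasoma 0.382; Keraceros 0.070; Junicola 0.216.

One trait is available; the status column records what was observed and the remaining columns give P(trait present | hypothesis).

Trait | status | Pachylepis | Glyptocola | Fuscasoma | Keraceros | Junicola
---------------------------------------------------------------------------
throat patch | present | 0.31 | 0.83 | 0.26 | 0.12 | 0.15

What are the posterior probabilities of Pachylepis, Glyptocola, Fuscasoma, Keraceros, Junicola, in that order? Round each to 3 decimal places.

Multiply each prior by the likelihood of the trait:
  Pachylepis: 0.265 × 0.31 = 0.08215
  Glyptocola: 0.067 × 0.83 = 0.05561
  Fuscasoma: 0.382 × 0.26 = 0.09932
  Keraceros: 0.070 × 0.12 = 0.0084
  Junicola: 0.216 × 0.15 = 0.0324
The unnormalized weights sum to 0.27788.
P(Pachylepis | evidence) = 0.08215 / 0.27788 ≈ 0.296
P(Glyptocola | evidence) = 0.05561 / 0.27788 ≈ 0.200
P(Fuscasoma | evidence) = 0.09932 / 0.27788 ≈ 0.357
P(Keraceros | evidence) = 0.0084 / 0.27788 ≈ 0.030
P(Junicola | evidence) = 0.0324 / 0.27788 ≈ 0.117

0.296, 0.200, 0.357, 0.030, 0.117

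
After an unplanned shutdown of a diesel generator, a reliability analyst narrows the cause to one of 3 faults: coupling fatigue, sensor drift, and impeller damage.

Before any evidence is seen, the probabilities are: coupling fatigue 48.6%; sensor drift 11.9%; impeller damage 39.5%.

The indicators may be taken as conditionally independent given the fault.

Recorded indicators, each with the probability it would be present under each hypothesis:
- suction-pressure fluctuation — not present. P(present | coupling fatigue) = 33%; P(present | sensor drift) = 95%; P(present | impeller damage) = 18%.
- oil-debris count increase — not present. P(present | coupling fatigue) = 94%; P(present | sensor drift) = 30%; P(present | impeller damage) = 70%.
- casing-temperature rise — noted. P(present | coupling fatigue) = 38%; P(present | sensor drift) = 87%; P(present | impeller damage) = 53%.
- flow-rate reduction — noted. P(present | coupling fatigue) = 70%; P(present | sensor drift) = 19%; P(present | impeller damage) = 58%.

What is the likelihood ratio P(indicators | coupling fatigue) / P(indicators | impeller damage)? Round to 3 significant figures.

0.141

Take the product of per-indicator likelihoods under each hypothesis (using 1 − P(present | H) for each absent indicator), then divide.
  coupling fatigue: (1 − 0.33) × (1 − 0.94) × 0.38 × 0.70 = 0.010693
  impeller damage: (1 − 0.18) × (1 − 0.70) × 0.53 × 0.58 = 0.07562
Bayes factor = 0.010693 / 0.07562 ≈ 0.141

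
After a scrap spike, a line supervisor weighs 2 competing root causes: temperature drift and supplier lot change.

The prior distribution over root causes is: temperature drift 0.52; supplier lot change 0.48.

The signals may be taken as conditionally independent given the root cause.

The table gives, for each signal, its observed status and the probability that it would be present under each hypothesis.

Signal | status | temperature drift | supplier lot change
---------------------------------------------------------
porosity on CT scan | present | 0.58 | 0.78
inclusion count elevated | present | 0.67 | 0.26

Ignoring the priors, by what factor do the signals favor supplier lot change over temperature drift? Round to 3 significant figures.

Joint likelihood of the signal pattern under each hypothesis:
  supplier lot change: 0.78 × 0.26 = 0.2028
  temperature drift: 0.58 × 0.67 = 0.3886
Bayes factor = 0.2028 / 0.3886 ≈ 0.522

0.522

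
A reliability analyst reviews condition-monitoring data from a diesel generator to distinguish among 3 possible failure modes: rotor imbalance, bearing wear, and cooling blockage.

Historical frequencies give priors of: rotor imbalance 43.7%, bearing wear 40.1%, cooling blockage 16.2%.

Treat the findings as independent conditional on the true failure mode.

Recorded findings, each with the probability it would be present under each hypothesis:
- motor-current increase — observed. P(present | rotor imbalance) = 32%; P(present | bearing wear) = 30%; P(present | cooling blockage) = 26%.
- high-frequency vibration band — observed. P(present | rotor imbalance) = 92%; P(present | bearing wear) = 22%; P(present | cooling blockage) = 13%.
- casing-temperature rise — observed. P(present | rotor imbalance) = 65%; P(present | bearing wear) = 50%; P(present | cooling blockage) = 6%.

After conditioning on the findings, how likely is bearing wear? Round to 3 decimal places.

For each hypothesis, the unnormalized posterior weight is prior × product of the finding likelihoods:
  rotor imbalance: 0.437 × 0.32 × 0.92 × 0.65 = 0.083624
  bearing wear: 0.401 × 0.30 × 0.22 × 0.50 = 0.013233
  cooling blockage: 0.162 × 0.26 × 0.13 × 0.06 = 0.00032854
The unnormalized weights sum to 0.097186.
P(bearing wear | evidence) = 0.013233 / 0.097186 ≈ 0.136.

0.136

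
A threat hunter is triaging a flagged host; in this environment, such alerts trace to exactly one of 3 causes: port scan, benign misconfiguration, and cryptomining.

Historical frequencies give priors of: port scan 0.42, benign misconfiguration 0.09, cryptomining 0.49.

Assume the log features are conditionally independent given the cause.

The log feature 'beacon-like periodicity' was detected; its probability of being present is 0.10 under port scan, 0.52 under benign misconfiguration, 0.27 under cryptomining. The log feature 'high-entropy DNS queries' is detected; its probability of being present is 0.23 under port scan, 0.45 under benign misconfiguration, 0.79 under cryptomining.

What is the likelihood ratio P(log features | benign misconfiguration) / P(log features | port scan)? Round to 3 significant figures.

Joint likelihood of the log feature pattern under each hypothesis:
  benign misconfiguration: 0.52 × 0.45 = 0.234
  port scan: 0.10 × 0.23 = 0.023
Bayes factor = 0.234 / 0.023 ≈ 10.2

10.2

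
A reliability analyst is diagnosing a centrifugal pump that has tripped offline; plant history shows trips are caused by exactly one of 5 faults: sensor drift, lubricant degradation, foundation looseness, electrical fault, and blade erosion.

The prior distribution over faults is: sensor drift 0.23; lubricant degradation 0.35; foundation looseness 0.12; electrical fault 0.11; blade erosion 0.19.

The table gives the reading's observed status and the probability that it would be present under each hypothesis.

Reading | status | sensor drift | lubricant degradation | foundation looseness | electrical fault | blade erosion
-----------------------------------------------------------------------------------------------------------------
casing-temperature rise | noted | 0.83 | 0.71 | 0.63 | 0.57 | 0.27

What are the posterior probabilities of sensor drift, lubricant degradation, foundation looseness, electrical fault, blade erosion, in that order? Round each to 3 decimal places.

0.303, 0.395, 0.120, 0.100, 0.082

Multiply each prior by the likelihood of the reading:
  sensor drift: 0.23 × 0.83 = 0.1909
  lubricant degradation: 0.35 × 0.71 = 0.2485
  foundation looseness: 0.12 × 0.63 = 0.0756
  electrical fault: 0.11 × 0.57 = 0.0627
  blade erosion: 0.19 × 0.27 = 0.0513
Normalizing constant Z = 0.1909 + 0.2485 + 0.0756 + 0.0627 + 0.0513 = 0.629.
P(sensor drift | evidence) = 0.1909 / 0.629 ≈ 0.303
P(lubricant degradation | evidence) = 0.2485 / 0.629 ≈ 0.395
P(foundation looseness | evidence) = 0.0756 / 0.629 ≈ 0.120
P(electrical fault | evidence) = 0.0627 / 0.629 ≈ 0.100
P(blade erosion | evidence) = 0.0513 / 0.629 ≈ 0.082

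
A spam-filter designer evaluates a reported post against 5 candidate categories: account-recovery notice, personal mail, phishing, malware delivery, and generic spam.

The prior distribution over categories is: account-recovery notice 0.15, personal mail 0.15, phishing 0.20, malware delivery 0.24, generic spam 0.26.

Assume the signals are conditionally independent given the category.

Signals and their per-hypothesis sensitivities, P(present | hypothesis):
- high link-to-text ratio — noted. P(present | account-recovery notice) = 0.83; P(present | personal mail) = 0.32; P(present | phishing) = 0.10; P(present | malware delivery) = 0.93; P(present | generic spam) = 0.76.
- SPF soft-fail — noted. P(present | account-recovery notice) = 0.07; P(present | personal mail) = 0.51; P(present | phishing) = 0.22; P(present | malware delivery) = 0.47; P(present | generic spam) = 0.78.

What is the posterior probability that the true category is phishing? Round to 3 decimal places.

For each hypothesis, the unnormalized posterior weight is prior × product of the signal likelihoods:
  account-recovery notice: 0.15 × 0.83 × 0.07 = 0.008715
  personal mail: 0.15 × 0.32 × 0.51 = 0.02448
  phishing: 0.20 × 0.10 × 0.22 = 0.0044
  malware delivery: 0.24 × 0.93 × 0.47 = 0.1049
  generic spam: 0.26 × 0.76 × 0.78 = 0.15413
The unnormalized weights sum to 0.29663.
P(phishing | evidence) = 0.0044 / 0.29663 ≈ 0.015.

0.015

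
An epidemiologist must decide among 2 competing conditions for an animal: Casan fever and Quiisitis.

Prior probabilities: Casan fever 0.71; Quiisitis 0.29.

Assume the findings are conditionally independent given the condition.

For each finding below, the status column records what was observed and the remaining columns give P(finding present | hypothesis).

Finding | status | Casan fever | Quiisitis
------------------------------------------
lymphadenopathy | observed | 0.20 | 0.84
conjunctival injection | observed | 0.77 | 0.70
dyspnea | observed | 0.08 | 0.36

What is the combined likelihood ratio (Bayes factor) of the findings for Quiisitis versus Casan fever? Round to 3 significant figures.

The Bayes factor is the ratio of the joint likelihoods of the evidence pattern under the two hypotheses.
  Quiisitis: 0.84 × 0.70 × 0.36 = 0.21168
  Casan fever: 0.20 × 0.77 × 0.08 = 0.01232
Bayes factor = 0.21168 / 0.01232 ≈ 17.2

17.2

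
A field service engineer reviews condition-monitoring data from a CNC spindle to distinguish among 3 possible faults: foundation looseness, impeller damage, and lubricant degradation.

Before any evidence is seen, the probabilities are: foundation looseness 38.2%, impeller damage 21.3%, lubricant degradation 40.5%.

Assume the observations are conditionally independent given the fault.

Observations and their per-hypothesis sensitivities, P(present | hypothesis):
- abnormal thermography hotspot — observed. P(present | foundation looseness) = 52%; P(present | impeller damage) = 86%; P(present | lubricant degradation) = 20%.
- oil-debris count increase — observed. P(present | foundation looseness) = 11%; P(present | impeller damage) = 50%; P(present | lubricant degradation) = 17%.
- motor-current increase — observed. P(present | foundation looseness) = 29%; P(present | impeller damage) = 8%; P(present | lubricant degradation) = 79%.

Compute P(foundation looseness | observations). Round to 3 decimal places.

0.258

By Bayes' rule with conditional independence, the unnormalized weight for each hypothesis is prior × ∏ likelihoods:
  foundation looseness: 0.382 × 0.52 × 0.11 × 0.29 = 0.0063366
  impeller damage: 0.213 × 0.86 × 0.50 × 0.08 = 0.0073272
  lubricant degradation: 0.405 × 0.20 × 0.17 × 0.79 = 0.010878
Marginal likelihood of the evidence = 0.024542.
P(foundation looseness | evidence) = 0.0063366 / 0.024542 ≈ 0.258.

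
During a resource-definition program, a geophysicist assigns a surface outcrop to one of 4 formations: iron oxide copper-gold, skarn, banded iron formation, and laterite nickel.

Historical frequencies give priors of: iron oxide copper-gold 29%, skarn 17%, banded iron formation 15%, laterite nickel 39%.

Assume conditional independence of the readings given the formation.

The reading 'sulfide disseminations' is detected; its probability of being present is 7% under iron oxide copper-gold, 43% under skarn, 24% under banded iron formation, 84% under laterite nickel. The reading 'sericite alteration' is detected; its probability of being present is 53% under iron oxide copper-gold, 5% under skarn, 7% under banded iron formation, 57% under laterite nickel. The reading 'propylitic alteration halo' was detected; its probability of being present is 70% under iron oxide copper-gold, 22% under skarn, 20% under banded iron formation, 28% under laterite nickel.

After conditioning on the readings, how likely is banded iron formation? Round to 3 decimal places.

For each hypothesis, the unnormalized posterior weight is prior × product of the reading likelihoods:
  iron oxide copper-gold: 0.29 × 0.07 × 0.53 × 0.70 = 0.0075313
  skarn: 0.17 × 0.43 × 0.05 × 0.22 = 0.0008041
  banded iron formation: 0.15 × 0.24 × 0.07 × 0.20 = 0.000504
  laterite nickel: 0.39 × 0.84 × 0.57 × 0.28 = 0.052285
The unnormalized weights sum to 0.061124.
P(banded iron formation | evidence) = 0.000504 / 0.061124 ≈ 0.008.

0.008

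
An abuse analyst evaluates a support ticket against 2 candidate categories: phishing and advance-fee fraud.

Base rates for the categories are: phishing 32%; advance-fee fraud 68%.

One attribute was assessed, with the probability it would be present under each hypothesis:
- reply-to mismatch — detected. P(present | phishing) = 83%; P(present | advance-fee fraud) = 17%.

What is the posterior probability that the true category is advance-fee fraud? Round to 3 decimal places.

Multiply each prior by the likelihood of the attribute:
  phishing: 0.32 × 0.83 = 0.2656
  advance-fee fraud: 0.68 × 0.17 = 0.1156
Marginal likelihood of the evidence = 0.3812.
P(advance-fee fraud | evidence) = 0.1156 / 0.3812 ≈ 0.303.

0.303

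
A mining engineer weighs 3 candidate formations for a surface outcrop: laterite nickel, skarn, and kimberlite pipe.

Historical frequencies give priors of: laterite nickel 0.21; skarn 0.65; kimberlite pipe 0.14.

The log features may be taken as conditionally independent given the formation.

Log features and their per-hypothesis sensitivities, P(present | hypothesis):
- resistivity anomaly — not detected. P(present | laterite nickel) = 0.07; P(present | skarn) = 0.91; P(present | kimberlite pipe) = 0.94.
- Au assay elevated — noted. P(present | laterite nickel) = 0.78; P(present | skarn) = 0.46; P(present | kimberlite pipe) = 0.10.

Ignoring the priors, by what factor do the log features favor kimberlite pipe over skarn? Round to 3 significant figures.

0.145

Take the product of per-log feature likelihoods under each hypothesis (using 1 − P(present | H) for each absent log feature), then divide.
  kimberlite pipe: (1 − 0.94) × 0.10 = 0.006
  skarn: (1 − 0.91) × 0.46 = 0.0414
Bayes factor = 0.006 / 0.0414 ≈ 0.145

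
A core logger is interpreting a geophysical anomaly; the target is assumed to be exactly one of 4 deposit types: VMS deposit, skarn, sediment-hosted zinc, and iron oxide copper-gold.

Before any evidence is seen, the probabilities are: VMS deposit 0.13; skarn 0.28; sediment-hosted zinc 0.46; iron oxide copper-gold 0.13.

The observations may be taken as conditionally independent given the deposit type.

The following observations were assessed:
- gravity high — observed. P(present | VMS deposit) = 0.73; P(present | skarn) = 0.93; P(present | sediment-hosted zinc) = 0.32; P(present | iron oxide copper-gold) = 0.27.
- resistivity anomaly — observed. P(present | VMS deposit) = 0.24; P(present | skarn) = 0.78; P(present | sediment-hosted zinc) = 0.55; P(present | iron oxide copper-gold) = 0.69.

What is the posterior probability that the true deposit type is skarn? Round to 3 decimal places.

0.614

Multiply each prior by the joint likelihood of the evidence pattern:
  VMS deposit: 0.13 × 0.73 × 0.24 = 0.022776
  skarn: 0.28 × 0.93 × 0.78 = 0.20311
  sediment-hosted zinc: 0.46 × 0.32 × 0.55 = 0.08096
  iron oxide copper-gold: 0.13 × 0.27 × 0.69 = 0.024219
The unnormalized weights sum to 0.33107.
P(skarn | evidence) = 0.20311 / 0.33107 ≈ 0.614.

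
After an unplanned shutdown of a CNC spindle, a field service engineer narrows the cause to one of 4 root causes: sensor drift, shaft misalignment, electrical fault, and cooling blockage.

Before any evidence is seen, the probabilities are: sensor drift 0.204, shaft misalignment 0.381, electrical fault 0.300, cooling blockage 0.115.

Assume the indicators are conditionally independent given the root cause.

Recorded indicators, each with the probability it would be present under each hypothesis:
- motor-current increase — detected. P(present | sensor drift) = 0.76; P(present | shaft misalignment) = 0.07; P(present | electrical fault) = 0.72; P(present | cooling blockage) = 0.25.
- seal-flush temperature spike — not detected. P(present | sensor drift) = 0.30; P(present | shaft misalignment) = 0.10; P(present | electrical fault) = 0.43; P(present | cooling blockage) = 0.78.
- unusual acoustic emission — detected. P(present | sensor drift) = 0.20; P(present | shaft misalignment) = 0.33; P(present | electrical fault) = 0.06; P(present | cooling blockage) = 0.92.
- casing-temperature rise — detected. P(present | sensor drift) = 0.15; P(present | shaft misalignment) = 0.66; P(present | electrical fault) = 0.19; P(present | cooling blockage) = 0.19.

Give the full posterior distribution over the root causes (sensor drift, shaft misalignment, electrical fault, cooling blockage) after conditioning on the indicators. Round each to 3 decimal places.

For each hypothesis, the unnormalized posterior weight is prior × product of the indicator likelihoods (using 1 − P(present | H) for each absent indicator):
  sensor drift: 0.204 × 0.76 × (1 − 0.30) × 0.20 × 0.15 = 0.0032558
  shaft misalignment: 0.381 × 0.07 × (1 − 0.10) × 0.33 × 0.66 = 0.0052279
  electrical fault: 0.300 × 0.72 × (1 − 0.43) × 0.06 × 0.19 = 0.0014036
  cooling blockage: 0.115 × 0.25 × (1 − 0.78) × 0.92 × 0.19 = 0.0011056
Marginal likelihood of the evidence = 0.010993.
P(sensor drift | evidence) = 0.0032558 / 0.010993 ≈ 0.296
P(shaft misalignment | evidence) = 0.0052279 / 0.010993 ≈ 0.476
P(electrical fault | evidence) = 0.0014036 / 0.010993 ≈ 0.128
P(cooling blockage | evidence) = 0.0011056 / 0.010993 ≈ 0.101

0.296, 0.476, 0.128, 0.101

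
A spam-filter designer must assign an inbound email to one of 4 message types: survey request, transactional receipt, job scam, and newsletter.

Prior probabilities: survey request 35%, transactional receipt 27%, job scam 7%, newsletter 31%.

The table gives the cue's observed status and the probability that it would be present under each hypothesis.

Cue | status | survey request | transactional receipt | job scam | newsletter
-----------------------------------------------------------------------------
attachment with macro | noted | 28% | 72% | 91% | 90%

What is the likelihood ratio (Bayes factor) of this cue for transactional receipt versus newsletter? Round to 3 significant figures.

0.800

Likelihood of this cue under each hypothesis:
  transactional receipt: 0.72
  newsletter: 0.9
Bayes factor = 0.72 / 0.9 ≈ 0.800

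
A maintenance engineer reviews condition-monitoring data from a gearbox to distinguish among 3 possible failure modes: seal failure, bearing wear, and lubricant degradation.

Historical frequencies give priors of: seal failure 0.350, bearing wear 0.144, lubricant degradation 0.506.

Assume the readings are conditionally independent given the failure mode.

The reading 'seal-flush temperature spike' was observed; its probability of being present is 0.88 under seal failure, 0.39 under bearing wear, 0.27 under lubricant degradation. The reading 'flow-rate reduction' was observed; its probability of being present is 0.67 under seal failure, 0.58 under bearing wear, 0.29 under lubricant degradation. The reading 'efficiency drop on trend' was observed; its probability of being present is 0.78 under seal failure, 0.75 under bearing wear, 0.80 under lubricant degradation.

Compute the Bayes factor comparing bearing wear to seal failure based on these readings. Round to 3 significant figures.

Joint likelihood of the reading pattern under each hypothesis:
  bearing wear: 0.39 × 0.58 × 0.75 = 0.16965
  seal failure: 0.88 × 0.67 × 0.78 = 0.45989
Bayes factor = 0.16965 / 0.45989 ≈ 0.369

0.369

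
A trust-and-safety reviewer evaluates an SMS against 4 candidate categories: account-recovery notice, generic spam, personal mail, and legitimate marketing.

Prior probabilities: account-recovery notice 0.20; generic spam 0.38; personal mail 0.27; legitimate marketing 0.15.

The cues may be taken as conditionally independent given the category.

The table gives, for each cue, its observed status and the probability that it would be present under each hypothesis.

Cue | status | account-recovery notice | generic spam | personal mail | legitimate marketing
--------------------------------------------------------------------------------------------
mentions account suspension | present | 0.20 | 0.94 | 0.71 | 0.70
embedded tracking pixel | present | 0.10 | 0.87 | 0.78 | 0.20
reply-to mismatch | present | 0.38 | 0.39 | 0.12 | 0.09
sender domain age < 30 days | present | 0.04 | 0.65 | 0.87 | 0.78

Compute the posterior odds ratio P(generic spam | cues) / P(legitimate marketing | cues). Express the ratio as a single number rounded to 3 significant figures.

53.4

The normalizing constant cancels in an odds ratio, so compute prior × likelihood for the two hypotheses only:
  generic spam: 0.38 × 0.94 × 0.87 × 0.39 × 0.65 = 0.078779
  legitimate marketing: 0.15 × 0.70 × 0.20 × 0.09 × 0.78 = 0.0014742
Posterior odds = 0.078779 / 0.0014742 ≈ 53.4.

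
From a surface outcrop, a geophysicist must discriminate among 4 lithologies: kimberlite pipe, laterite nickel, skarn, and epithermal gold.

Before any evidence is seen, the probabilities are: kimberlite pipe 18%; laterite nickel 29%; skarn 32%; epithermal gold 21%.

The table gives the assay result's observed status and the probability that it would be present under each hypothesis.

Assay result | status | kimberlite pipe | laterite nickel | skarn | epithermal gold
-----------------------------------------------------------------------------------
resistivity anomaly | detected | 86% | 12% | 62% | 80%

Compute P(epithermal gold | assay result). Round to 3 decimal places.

For each hypothesis, the unnormalized posterior weight is prior × likelihood:
  kimberlite pipe: 0.18 × 0.86 = 0.1548
  laterite nickel: 0.29 × 0.12 = 0.0348
  skarn: 0.32 × 0.62 = 0.1984
  epithermal gold: 0.21 × 0.80 = 0.168
The unnormalized weights sum to 0.556.
P(epithermal gold | evidence) = 0.168 / 0.556 ≈ 0.302.

0.302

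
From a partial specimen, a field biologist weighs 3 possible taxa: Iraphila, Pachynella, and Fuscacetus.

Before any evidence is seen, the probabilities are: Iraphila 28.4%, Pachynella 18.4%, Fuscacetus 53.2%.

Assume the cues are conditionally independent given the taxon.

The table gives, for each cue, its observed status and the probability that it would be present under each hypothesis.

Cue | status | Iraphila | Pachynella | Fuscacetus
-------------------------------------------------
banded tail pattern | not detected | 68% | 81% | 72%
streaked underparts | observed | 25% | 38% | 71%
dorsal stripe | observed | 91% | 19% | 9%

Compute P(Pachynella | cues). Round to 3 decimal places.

0.077

For each hypothesis, the unnormalized posterior weight is prior × product of the cue likelihoods (using 1 − P(present | H) for each absent cue):
  Iraphila: 0.284 × (1 − 0.68) × 0.25 × 0.91 = 0.020675
  Pachynella: 0.184 × (1 − 0.81) × 0.38 × 0.19 = 0.0025241
  Fuscacetus: 0.532 × (1 − 0.72) × 0.71 × 0.09 = 0.0095185
The unnormalized weights sum to 0.032718.
P(Pachynella | evidence) = 0.0025241 / 0.032718 ≈ 0.077.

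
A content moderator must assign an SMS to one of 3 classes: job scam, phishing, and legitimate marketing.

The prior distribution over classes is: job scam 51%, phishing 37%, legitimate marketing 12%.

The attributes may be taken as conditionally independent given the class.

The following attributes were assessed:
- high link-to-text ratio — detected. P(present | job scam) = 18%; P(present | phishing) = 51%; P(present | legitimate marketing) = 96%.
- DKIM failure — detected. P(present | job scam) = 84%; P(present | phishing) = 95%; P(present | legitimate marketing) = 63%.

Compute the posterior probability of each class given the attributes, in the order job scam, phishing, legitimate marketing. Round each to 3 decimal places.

By Bayes' rule with conditional independence, the unnormalized weight for each hypothesis is prior × ∏ likelihoods:
  job scam: 0.51 × 0.18 × 0.84 = 0.077112
  phishing: 0.37 × 0.51 × 0.95 = 0.17927
  legitimate marketing: 0.12 × 0.96 × 0.63 = 0.072576
Normalizing constant Z = 0.077112 + 0.17927 + 0.072576 = 0.32895.
P(job scam | evidence) = 0.077112 / 0.32895 ≈ 0.234
P(phishing | evidence) = 0.17927 / 0.32895 ≈ 0.545
P(legitimate marketing | evidence) = 0.072576 / 0.32895 ≈ 0.221

0.234, 0.545, 0.221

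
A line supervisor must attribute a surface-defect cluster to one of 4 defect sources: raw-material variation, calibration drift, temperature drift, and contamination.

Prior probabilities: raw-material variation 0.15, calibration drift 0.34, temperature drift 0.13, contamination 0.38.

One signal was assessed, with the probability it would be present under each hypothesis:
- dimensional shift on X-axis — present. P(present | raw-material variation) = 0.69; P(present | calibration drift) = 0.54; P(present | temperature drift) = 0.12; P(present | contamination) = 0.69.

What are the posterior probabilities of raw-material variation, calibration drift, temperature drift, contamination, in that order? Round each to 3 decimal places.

0.183, 0.325, 0.028, 0.464

For each hypothesis, the unnormalized posterior weight is prior × likelihood:
  raw-material variation: 0.15 × 0.69 = 0.1035
  calibration drift: 0.34 × 0.54 = 0.1836
  temperature drift: 0.13 × 0.12 = 0.0156
  contamination: 0.38 × 0.69 = 0.2622
Normalizing constant Z = 0.1035 + 0.1836 + 0.0156 + 0.2622 = 0.5649.
P(raw-material variation | evidence) = 0.1035 / 0.5649 ≈ 0.183
P(calibration drift | evidence) = 0.1836 / 0.5649 ≈ 0.325
P(temperature drift | evidence) = 0.0156 / 0.5649 ≈ 0.028
P(contamination | evidence) = 0.2622 / 0.5649 ≈ 0.464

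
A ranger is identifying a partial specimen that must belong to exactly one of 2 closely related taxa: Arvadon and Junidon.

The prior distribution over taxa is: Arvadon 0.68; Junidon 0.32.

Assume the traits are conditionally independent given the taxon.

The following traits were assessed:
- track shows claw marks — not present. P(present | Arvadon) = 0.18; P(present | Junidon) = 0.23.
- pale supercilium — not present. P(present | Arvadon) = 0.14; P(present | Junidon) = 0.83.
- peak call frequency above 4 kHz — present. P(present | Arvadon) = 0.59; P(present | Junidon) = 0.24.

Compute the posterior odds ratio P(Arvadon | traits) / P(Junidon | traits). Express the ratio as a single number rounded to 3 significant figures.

Posterior odds equal prior odds times the likelihood ratio; only the two competing hypotheses matter (using 1 − P(present | H) for each absent trait).
  Arvadon: 0.68 × (1 − 0.18) × (1 − 0.14) × 0.59 = 0.28293
  Junidon: 0.32 × (1 − 0.23) × (1 − 0.83) × 0.24 = 0.010053
Odds(Arvadon : Junidon) = 0.28293 / 0.010053 ≈ 28.1.

28.1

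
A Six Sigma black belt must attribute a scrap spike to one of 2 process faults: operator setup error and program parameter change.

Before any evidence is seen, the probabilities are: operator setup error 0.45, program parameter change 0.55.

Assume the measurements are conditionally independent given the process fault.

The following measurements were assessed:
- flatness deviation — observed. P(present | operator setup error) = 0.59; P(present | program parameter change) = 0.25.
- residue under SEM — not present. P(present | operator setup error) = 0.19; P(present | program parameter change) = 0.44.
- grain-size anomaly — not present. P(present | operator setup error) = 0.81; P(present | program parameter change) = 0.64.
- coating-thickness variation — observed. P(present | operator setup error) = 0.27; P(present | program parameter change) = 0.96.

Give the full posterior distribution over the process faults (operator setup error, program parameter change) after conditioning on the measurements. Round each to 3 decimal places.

0.293, 0.707

By Bayes' rule with conditional independence, the unnormalized weight for each hypothesis is prior × ∏ likelihoods (using 1 − P(present | H) for each absent measurement):
  operator setup error: 0.45 × 0.59 × (1 − 0.19) × (1 − 0.81) × 0.27 = 0.011032
  program parameter change: 0.55 × 0.25 × (1 − 0.44) × (1 − 0.64) × 0.96 = 0.026611
The unnormalized weights sum to 0.037644.
P(operator setup error | evidence) = 0.011032 / 0.037644 ≈ 0.293
P(program parameter change | evidence) = 0.026611 / 0.037644 ≈ 0.707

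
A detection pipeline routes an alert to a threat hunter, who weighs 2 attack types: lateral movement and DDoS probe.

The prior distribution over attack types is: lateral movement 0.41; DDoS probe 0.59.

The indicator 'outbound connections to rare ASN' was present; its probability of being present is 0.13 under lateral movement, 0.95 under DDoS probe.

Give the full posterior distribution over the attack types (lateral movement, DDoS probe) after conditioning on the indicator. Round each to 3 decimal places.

By Bayes' rule, the unnormalized weight for each hypothesis is prior × likelihood:
  lateral movement: 0.41 × 0.13 = 0.0533
  DDoS probe: 0.59 × 0.95 = 0.5605
The unnormalized weights sum to 0.6138.
P(lateral movement | evidence) = 0.0533 / 0.6138 ≈ 0.087
P(DDoS probe | evidence) = 0.5605 / 0.6138 ≈ 0.913

0.087, 0.913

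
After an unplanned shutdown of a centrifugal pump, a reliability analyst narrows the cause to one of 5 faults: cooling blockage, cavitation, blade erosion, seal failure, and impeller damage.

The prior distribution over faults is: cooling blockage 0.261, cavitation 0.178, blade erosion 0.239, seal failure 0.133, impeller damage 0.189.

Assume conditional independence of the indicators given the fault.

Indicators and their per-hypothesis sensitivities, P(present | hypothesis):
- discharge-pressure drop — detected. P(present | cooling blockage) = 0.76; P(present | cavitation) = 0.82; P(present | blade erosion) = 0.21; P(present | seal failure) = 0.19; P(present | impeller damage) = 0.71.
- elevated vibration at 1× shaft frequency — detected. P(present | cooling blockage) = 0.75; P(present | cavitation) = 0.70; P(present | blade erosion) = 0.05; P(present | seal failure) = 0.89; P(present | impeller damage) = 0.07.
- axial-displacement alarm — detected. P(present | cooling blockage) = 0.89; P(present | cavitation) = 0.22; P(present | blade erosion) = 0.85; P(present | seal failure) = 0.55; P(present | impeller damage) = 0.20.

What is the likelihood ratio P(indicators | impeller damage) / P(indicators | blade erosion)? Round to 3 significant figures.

The Bayes factor is the ratio of the joint likelihoods of the indicator pattern under the two hypotheses.
  impeller damage: 0.71 × 0.07 × 0.20 = 0.00994
  blade erosion: 0.21 × 0.05 × 0.85 = 0.008925
Bayes factor = 0.00994 / 0.008925 ≈ 1.11

1.11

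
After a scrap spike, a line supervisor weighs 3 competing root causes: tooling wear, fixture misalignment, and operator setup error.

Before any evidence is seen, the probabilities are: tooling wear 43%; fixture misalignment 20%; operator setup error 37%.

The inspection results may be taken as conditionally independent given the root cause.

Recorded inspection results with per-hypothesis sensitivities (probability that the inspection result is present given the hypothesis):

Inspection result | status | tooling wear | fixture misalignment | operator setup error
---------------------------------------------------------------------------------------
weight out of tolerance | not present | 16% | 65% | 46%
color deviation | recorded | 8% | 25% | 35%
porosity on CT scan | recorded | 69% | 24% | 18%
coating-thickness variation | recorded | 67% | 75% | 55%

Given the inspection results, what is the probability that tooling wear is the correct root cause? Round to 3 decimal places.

0.570

For each hypothesis, the unnormalized posterior weight is prior × product of the inspection result likelihoods (using 1 − P(present | H) for each absent inspection result):
  tooling wear: 0.43 × (1 − 0.16) × 0.08 × 0.69 × 0.67 = 0.013359
  fixture misalignment: 0.20 × (1 − 0.65) × 0.25 × 0.24 × 0.75 = 0.00315
  operator setup error: 0.37 × (1 − 0.46) × 0.35 × 0.18 × 0.55 = 0.0069231
The unnormalized weights sum to 0.023432.
P(tooling wear | evidence) = 0.013359 / 0.023432 ≈ 0.570.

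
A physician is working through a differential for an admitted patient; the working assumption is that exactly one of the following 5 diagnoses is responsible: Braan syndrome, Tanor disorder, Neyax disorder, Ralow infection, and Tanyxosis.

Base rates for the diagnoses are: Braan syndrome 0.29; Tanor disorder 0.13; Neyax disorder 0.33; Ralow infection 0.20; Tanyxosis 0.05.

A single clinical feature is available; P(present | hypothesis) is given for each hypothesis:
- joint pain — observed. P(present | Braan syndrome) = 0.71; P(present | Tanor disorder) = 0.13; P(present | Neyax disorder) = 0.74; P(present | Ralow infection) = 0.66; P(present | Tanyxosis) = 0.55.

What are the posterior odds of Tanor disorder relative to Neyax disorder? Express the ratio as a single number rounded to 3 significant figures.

Unnormalized posterior weight (prior times the clinical feature likelihood) for each of the two hypotheses:
  Tanor disorder: 0.13 × 0.13 = 0.0169
  Neyax disorder: 0.33 × 0.74 = 0.2442
Posterior odds = 0.0169 / 0.2442 ≈ 0.0692.

0.0692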